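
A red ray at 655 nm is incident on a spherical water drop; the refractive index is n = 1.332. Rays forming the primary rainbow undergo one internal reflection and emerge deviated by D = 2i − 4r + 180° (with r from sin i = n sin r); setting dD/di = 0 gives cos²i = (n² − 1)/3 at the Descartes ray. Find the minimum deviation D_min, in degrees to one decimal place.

cos²i = (1.77422 − 1)/3 = 0.25807; i = arccos(0.50801) = 59.469°.
sin r = sin 59.469°/1.332 = 0.64666; r = 40.290°.
D_min = 2·59.469° − 4·40.290° + 180° = 137.776°.

137.8°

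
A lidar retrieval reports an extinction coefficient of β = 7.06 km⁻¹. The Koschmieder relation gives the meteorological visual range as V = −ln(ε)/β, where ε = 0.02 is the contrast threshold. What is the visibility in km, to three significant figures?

V = −ln(0.02) / 7.06 = 3.912 / 7.06 = 0.5541 km.

0.554 km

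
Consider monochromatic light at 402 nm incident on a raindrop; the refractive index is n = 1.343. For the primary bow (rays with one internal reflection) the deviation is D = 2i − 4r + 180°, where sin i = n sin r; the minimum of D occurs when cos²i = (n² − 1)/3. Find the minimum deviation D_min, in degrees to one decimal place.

cos²i = (1.80365 − 1)/3 = 0.26788; i = arccos(0.51757) = 58.830°.
sin r = sin 58.830°/1.343 = 0.63711; r = 39.577°.
D_min = 2·58.830° − 4·39.577° + 180° = 139.354°.

139.4°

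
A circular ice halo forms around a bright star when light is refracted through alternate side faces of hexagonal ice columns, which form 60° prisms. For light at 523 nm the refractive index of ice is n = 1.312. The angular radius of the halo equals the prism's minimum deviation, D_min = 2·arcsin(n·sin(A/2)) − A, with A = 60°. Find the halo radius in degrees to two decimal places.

21.99°

n·sin(A/2) = 1.312 × sin 30° = 1.312 × 0.5000 = 0.6560.
D_min = 2·arcsin(0.6560) − 60° = 2 × 40.996° − 60° = 21.991°.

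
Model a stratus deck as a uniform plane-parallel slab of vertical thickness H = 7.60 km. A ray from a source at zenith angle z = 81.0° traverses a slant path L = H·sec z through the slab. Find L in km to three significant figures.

48.6 km

sec z = 1/cos 81.0° = 6.3925.
L = 7.60 × 6.3925 = 48.583 km.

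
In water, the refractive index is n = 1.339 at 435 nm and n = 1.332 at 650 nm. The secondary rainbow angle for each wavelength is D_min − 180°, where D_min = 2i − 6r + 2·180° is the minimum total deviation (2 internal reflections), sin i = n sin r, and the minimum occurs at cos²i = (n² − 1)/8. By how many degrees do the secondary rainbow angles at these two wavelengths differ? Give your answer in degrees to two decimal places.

1.82°

At 435 nm (n = 1.339): cos²i = 0.09912 → i = 71.650°, r = 45.141°, D_min = 232.451°, rainbow angle = 52.451°.
At 650 nm (n = 1.332): cos²i = 0.09678 → i = 71.875°, r = 45.520°, D_min = 230.628°, rainbow angle = 50.628°.
Angular width = |52.451° − 50.628°| = 1.823°.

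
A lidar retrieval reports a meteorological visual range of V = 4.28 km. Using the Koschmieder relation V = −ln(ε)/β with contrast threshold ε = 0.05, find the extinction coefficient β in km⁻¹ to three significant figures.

β = −ln(0.05) / V = 2.996 / 4.28 = 0.6999 km⁻¹.

0.700 km⁻¹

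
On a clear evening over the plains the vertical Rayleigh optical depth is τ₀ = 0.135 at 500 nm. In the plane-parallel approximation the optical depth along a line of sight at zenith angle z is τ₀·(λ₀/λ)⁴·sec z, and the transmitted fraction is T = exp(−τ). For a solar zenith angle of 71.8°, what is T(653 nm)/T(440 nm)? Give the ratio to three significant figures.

Airmass: sec 71.8° = 3.2017.
τ(653 nm) = 0.135 × (500/653)⁴ × 3.2017 = 0.135 × 0.3437 × 3.2017 = 0.1486.
τ(440 nm) = 0.135 × (500/440)⁴ × 3.2017 = 0.135 × 1.6675 × 3.2017 = 0.7207.
T(653)/T(440) = exp(τ_B − τ_A) = exp(0.5722) = 1.7721.

1.77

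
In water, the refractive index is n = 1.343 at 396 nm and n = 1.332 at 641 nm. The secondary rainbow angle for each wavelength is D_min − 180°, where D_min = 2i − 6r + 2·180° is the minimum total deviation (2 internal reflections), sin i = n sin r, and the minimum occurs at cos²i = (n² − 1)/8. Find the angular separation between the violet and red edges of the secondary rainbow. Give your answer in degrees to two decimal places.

2.85°

At 396 nm (n = 1.343): cos²i = 0.10046 → i = 71.522°, r = 44.928°, D_min = 233.478°, rainbow angle = 53.478°.
At 641 nm (n = 1.332): cos²i = 0.09678 → i = 71.875°, r = 45.520°, D_min = 230.628°, rainbow angle = 50.628°.
Angular width = |53.478° − 50.628°| = 2.849°.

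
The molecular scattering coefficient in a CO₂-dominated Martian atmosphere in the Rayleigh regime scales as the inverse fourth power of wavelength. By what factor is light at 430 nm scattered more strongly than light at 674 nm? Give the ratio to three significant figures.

6.04

Rayleigh scattering ∝ λ⁻⁴, so the ratio of coefficients is the inverse fourth power of the wavelength ratio.
σ(430)/σ(674) = (674/430)⁴ = (1.5674)⁴ = 6.036.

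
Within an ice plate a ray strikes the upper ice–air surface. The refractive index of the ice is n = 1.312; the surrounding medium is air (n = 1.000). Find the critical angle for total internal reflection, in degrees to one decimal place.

sin θ_c = n_air / n = 1.000 / 1.312 = 0.7622.
θ_c = arcsin(0.7622) = 49.66°.

49.7°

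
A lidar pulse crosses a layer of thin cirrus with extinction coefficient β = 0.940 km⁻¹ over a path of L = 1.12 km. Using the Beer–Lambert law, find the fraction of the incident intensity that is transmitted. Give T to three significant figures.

τ = β·L = 0.940 × 1.12 = 1.0528.
T = exp(−1.0528) = 0.3490.

0.349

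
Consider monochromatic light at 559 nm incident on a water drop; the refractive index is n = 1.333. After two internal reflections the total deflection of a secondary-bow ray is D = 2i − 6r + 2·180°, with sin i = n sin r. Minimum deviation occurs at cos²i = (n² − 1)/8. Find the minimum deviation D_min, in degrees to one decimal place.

230.9°

cos²i = (1.77689 − 1)/8 = 0.09711; i = arccos(0.31163) = 71.843°.
sin r = sin 71.843°/1.333 = 0.71283; r = 45.466°.
D_min = 2·71.843° − 6·45.466° + 360° = 230.891°.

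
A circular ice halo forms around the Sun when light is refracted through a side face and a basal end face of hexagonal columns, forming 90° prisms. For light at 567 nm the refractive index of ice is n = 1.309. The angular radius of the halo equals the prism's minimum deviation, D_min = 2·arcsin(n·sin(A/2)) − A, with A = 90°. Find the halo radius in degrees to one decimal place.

n·sin(A/2) = 1.309 × sin 45° = 1.309 × 0.7071 = 0.9256.
D_min = 2·arcsin(0.9256) − 90° = 2 × 67.759° − 90° = 45.519°.

45.5°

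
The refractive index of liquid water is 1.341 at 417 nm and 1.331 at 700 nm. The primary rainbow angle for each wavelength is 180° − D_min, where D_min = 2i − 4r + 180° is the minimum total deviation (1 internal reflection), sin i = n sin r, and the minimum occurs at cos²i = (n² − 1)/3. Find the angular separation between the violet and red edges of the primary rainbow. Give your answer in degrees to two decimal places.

1.44°

At 417 nm (n = 1.341): cos²i = 0.26609 → i = 58.946°, r = 39.705°, D_min = 139.071°, rainbow angle = 40.929°.
At 700 nm (n = 1.331): cos²i = 0.25719 → i = 59.527°, r = 40.356°, D_min = 137.630°, rainbow angle = 42.370°.
Angular width = |40.929° − 42.370°| = 1.441°.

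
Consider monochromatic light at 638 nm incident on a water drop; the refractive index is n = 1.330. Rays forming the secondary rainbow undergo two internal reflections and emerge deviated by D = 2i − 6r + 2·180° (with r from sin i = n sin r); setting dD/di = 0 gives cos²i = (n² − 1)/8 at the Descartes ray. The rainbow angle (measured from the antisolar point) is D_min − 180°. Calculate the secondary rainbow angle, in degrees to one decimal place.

cos²i = (1.76890 − 1)/8 = 0.09611; i = arccos(0.31002) = 71.940°.
sin r = sin 71.940°/1.330 = 0.71483; r = 45.630°.
D_min = 2·71.940° − 6·45.630° + 360° = 230.101°.
Rainbow angle = D_min − 180° = 50.101°.

50.1°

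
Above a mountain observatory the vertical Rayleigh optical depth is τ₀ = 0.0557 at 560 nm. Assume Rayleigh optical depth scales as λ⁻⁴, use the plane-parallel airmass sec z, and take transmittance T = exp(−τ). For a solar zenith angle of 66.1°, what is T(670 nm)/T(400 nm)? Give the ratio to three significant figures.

1.59

Airmass: sec 66.1° = 2.4683.
τ(670 nm) = 0.0557 × (560/670)⁴ × 2.4683 = 0.0557 × 0.4880 × 2.4683 = 0.0671.
τ(400 nm) = 0.0557 × (560/400)⁴ × 2.4683 = 0.0557 × 3.8416 × 2.4683 = 0.5282.
T(670)/T(400) = exp(τ_B − τ_A) = exp(0.4611) = 1.5857.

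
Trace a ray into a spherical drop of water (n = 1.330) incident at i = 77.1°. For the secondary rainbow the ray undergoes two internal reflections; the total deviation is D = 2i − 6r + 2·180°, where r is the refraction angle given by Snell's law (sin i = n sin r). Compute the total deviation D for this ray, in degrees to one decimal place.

231.4°

sin r = sin 77.1° / 1.330 = 0.9748/1.330 = 0.7329; r = 47.13°.
D = 2·77.1° − 6·47.13° + 2·180° = 154.20° − 282.78° + 360° = 231.42°.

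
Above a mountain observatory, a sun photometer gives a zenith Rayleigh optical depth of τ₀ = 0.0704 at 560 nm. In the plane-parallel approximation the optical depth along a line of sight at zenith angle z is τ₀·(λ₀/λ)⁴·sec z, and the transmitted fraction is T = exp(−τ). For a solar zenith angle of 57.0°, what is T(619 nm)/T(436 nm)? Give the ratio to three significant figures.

Airmass: sec 57.0° = 1.8361.
τ(619 nm) = 0.0704 × (560/619)⁴ × 1.8361 = 0.0704 × 0.6699 × 1.8361 = 0.0866.
τ(436 nm) = 0.0704 × (560/436)⁴ × 1.8361 = 0.0704 × 2.7215 × 1.8361 = 0.3518.
T(619)/T(436) = exp(τ_B − τ_A) = exp(0.2652) = 1.3037.

1.30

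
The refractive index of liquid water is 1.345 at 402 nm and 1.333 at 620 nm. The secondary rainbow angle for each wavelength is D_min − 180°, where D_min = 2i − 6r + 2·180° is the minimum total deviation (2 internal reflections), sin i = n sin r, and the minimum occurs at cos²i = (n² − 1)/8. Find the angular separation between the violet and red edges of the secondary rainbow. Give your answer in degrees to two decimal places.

3.10°

At 402 nm (n = 1.345): cos²i = 0.10113 → i = 71.458°, r = 44.821°, D_min = 233.987°, rainbow angle = 53.987°.
At 620 nm (n = 1.333): cos²i = 0.09711 → i = 71.843°, r = 45.466°, D_min = 230.891°, rainbow angle = 50.891°.
Angular width = |53.987° − 50.891°| = 3.096°.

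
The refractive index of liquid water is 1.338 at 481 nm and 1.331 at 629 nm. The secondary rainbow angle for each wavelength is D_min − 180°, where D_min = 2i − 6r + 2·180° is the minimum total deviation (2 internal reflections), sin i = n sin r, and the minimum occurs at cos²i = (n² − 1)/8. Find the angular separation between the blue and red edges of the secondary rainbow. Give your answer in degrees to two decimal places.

At 481 nm (n = 1.338): cos²i = 0.09878 → i = 71.682°, r = 45.195°, D_min = 232.193°, rainbow angle = 52.193°.
At 629 nm (n = 1.331): cos²i = 0.09645 → i = 71.907°, r = 45.575°, D_min = 230.365°, rainbow angle = 50.365°.
Angular width = |52.193° − 50.365°| = 1.828°.

1.83°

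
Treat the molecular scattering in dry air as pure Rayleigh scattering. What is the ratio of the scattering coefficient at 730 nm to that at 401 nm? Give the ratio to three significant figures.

0.0911

Rayleigh scattering ∝ λ⁻⁴, so the ratio of coefficients is the inverse fourth power of the wavelength ratio.
σ(730)/σ(401) = (401/730)⁴ = (0.5493)⁴ = 0.09105.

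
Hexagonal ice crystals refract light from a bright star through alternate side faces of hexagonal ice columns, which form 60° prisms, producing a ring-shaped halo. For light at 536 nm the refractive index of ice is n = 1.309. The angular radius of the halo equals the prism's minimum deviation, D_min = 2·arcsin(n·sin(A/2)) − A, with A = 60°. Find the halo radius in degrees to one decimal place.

21.8°

n·sin(A/2) = 1.309 × sin 30° = 1.309 × 0.5000 = 0.6545.
D_min = 2·arcsin(0.6545) − 60° = 2 × 40.882° − 60° = 21.763°.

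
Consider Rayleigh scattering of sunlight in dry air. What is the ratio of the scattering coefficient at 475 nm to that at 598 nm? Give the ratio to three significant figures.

Rayleigh scattering ∝ λ⁻⁴, so the ratio of coefficients is the inverse fourth power of the wavelength ratio.
σ(475)/σ(598) = (598/475)⁴ = (1.2589)⁴ = 2.512.

2.51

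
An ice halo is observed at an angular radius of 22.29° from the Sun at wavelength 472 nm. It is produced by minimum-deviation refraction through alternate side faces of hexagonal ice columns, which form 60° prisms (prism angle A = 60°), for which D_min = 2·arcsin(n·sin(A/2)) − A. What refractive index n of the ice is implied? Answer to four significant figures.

Rearranging: n = sin((D_min + A)/2) / sin(A/2).
(D_min + A)/2 = (22.29° + 60°)/2 = 41.145°.
n = sin 41.145° / sin 30° = 0.6580 / 0.5000 = 1.3159.

1.316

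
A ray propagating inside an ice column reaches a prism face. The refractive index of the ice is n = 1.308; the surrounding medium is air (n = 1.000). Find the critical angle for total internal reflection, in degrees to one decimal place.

sin θ_c = n_air / n = 1.000 / 1.308 = 0.7645.
θ_c = arcsin(0.7645) = 49.86°.

49.9°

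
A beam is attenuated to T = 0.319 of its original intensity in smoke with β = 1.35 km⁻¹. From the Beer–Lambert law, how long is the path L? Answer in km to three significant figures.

0.846 km

Beer–Lambert: T = exp(−βL) ⇒ L = −ln(T)/β = −ln(0.319)/1.35 = 1.1426/1.35 = 0.8463 km.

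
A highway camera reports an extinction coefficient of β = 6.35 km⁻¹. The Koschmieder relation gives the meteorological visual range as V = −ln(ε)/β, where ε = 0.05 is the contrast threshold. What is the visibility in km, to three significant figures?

V = −ln(0.05) / 6.35 = 2.996 / 6.35 = 0.4718 km.

0.472 km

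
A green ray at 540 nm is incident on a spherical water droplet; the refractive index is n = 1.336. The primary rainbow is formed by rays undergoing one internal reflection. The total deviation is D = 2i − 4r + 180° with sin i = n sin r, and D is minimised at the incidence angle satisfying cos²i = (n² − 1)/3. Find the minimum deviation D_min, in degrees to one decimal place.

cos²i = (1.78490 − 1)/3 = 0.26163; i = arccos(0.51150) = 59.236°.
sin r = sin 59.236°/1.336 = 0.64318; r = 40.029°.
D_min = 2·59.236° − 4·40.029° + 180° = 138.356°.

138.4°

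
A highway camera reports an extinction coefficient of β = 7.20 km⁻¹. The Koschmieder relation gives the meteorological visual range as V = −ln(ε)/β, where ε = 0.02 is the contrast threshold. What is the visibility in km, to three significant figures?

0.543 km

V = −ln(0.02) / 7.20 = 3.912 / 7.20 = 0.5433 km.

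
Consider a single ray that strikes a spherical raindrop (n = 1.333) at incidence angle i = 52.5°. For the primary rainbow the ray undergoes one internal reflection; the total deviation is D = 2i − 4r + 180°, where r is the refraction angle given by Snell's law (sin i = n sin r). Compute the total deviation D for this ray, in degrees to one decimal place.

sin r = sin 52.5° / 1.333 = 0.7934/1.333 = 0.5952; r = 36.52°.
D = 2·52.5° − 4·36.52° + 180° = 105.00° − 146.10° + 180° = 138.90°.

138.9°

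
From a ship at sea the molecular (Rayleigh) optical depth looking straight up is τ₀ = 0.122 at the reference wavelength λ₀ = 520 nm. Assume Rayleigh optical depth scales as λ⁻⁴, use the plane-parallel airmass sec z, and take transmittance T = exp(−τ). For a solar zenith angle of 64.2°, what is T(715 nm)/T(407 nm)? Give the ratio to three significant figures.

Airmass: sec 64.2° = 2.2976.
τ(715 nm) = 0.122 × (520/715)⁴ × 2.2976 = 0.122 × 0.2798 × 2.2976 = 0.0784.
τ(407 nm) = 0.122 × (520/407)⁴ × 2.2976 = 0.122 × 2.6646 × 2.2976 = 0.7469.
T(715)/T(407) = exp(τ_B − τ_A) = exp(0.6685) = 1.9513.

1.95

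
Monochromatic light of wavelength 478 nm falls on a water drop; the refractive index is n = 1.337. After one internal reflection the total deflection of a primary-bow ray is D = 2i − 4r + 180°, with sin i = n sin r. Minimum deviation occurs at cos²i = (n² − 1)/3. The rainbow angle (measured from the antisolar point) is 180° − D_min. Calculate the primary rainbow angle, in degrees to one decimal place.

cos²i = (1.78757 − 1)/3 = 0.26252; i = arccos(0.51237) = 59.178°.
sin r = sin 59.178°/1.337 = 0.64231; r = 39.964°.
D_min = 2·59.178° − 4·39.964° + 180° = 138.500°.
Rainbow angle = 180° − D_min = 41.500°.

41.5°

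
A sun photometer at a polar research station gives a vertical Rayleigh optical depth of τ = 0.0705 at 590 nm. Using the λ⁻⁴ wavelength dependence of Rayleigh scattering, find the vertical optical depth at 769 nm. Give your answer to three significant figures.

τ(769 nm) = τ(590 nm) × (590/769)⁴ = 0.0705 × (0.7672)⁴ = 0.0705 × 0.3465 = 0.0244.

0.0244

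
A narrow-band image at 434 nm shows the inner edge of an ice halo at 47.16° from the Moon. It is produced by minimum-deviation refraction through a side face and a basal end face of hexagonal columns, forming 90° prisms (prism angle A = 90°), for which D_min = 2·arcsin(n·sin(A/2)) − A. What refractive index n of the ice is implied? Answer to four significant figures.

1.317

Rearranging: n = sin((D_min + A)/2) / sin(A/2).
(D_min + A)/2 = (47.16° + 90°)/2 = 68.580°.
n = sin 68.580° / sin 45° = 0.9309 / 0.7071 = 1.3165.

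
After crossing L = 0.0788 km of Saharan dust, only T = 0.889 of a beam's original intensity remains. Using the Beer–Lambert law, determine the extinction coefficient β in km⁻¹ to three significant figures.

1.49 km⁻¹

Beer–Lambert: T = exp(−βL) ⇒ β = −ln(T)/L = −ln(0.889)/0.0788 = 0.1177/0.0788 = 1.493 km⁻¹.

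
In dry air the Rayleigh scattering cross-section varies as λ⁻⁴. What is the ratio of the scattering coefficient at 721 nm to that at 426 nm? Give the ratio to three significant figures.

0.122

Rayleigh scattering ∝ λ⁻⁴, so the ratio of coefficients is the inverse fourth power of the wavelength ratio.
σ(721)/σ(426) = (426/721)⁴ = (0.5908)⁴ = 0.1219.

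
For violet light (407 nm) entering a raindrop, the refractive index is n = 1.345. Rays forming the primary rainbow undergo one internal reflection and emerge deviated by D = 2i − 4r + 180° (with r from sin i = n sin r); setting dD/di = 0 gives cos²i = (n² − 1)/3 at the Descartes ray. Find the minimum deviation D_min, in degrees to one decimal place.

cos²i = (1.80902 − 1)/3 = 0.26967; i = arccos(0.51930) = 58.715°.
sin r = sin 58.715°/1.345 = 0.63538; r = 39.448°.
D_min = 2·58.715° − 4·39.448° + 180° = 139.635°.

139.6°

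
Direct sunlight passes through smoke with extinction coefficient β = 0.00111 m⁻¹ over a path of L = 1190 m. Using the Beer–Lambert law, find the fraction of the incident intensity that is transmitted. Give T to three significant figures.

τ = β·L = 0.00111 × 1190 = 1.3209.
T = exp(−1.3209) = 0.2669.

0.267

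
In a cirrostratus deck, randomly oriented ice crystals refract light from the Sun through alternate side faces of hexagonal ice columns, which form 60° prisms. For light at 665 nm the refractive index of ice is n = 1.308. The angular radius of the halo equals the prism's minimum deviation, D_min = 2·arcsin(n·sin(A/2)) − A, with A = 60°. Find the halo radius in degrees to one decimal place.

21.7°

n·sin(A/2) = 1.308 × sin 30° = 1.308 × 0.5000 = 0.6540.
D_min = 2·arcsin(0.6540) − 60° = 2 × 40.844° − 60° = 21.688°.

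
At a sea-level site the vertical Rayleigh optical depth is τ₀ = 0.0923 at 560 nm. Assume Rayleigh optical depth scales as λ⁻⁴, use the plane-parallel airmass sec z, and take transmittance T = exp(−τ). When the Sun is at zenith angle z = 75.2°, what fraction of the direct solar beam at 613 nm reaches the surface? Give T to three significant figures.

sec 75.2° = 3.9147.
τ = 0.0923 × (560/613)⁴ × 3.9147 = 0.0923 × 0.6965 × 3.9147 = 0.2517.
T = exp(−0.2517) = 0.7775.

0.778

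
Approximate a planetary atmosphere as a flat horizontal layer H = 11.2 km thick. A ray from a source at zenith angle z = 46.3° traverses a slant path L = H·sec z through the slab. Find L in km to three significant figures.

sec z = 1/cos 46.3° = 1.4474.
L = 11.2 × 1.4474 = 16.211 km.

16.2 km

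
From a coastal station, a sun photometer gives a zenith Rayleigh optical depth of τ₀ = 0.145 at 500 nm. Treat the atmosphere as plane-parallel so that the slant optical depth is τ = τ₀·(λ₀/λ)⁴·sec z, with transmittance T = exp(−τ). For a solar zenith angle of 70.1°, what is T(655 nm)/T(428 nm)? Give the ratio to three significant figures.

1.91

Airmass: sec 70.1° = 2.9379.
τ(655 nm) = 0.145 × (500/655)⁴ × 2.9379 = 0.145 × 0.3396 × 2.9379 = 0.1447.
τ(428 nm) = 0.145 × (500/428)⁴ × 2.9379 = 0.145 × 1.8625 × 2.9379 = 0.7934.
T(655)/T(428) = exp(τ_B − τ_A) = exp(0.6488) = 1.9132.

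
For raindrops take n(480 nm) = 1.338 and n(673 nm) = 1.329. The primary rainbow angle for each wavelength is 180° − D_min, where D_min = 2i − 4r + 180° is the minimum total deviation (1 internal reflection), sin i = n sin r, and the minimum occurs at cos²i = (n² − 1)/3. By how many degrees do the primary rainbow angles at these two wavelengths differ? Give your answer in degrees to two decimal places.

At 480 nm (n = 1.338): cos²i = 0.26341 → i = 59.120°, r = 39.899°, D_min = 138.643°, rainbow angle = 41.357°.
At 673 nm (n = 1.329): cos²i = 0.25541 → i = 59.643°, r = 40.487°, D_min = 137.337°, rainbow angle = 42.663°.
Angular width = |41.357° − 42.663°| = 1.307°.

1.31°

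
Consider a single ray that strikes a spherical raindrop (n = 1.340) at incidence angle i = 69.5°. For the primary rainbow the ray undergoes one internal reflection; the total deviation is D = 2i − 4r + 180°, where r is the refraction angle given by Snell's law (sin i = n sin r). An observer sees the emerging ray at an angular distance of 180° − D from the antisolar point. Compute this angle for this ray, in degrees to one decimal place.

sin r = sin 69.5° / 1.340 = 0.9367/1.340 = 0.6990; r = 44.35°.
D = 2·69.5° − 4·44.35° + 180° = 139.00° − 177.39° + 180° = 141.61°.
Angle from antisolar point = 180° − D = 38.39°.

38.4°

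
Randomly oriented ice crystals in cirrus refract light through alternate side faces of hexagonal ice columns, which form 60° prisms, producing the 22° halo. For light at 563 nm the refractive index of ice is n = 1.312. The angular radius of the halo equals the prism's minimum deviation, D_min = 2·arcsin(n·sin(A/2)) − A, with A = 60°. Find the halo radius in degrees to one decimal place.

n·sin(A/2) = 1.312 × sin 30° = 1.312 × 0.5000 = 0.6560.
D_min = 2·arcsin(0.6560) − 60° = 2 × 40.996° − 60° = 21.991°.

22.0°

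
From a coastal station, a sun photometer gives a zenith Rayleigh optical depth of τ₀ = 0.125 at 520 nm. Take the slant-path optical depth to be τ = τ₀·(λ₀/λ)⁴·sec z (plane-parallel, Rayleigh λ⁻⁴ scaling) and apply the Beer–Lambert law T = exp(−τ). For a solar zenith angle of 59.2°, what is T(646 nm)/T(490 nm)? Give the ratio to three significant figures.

Airmass: sec 59.2° = 1.9530.
τ(646 nm) = 0.125 × (520/646)⁴ × 1.9530 = 0.125 × 0.4198 × 1.9530 = 0.1025.
τ(490 nm) = 0.125 × (520/490)⁴ × 1.9530 = 0.125 × 1.2683 × 1.9530 = 0.3096.
T(646)/T(490) = exp(τ_B − τ_A) = exp(0.2071) = 1.2301.

1.23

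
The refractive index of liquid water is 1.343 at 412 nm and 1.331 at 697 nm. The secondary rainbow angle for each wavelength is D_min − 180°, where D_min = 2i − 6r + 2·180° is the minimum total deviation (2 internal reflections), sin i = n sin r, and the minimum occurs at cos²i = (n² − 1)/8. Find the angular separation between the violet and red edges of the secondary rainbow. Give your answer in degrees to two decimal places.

At 412 nm (n = 1.343): cos²i = 0.10046 → i = 71.522°, r = 44.928°, D_min = 233.478°, rainbow angle = 53.478°.
At 697 nm (n = 1.331): cos²i = 0.09645 → i = 71.907°, r = 45.575°, D_min = 230.365°, rainbow angle = 50.365°.
Angular width = |53.478° − 50.365°| = 3.113°.

3.11°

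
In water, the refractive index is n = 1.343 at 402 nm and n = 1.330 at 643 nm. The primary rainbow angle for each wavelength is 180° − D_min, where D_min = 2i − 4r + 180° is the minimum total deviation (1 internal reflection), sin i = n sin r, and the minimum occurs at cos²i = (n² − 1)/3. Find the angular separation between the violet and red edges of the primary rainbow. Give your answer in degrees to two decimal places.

At 402 nm (n = 1.343): cos²i = 0.26788 → i = 58.830°, r = 39.577°, D_min = 139.354°, rainbow angle = 40.646°.
At 643 nm (n = 1.330): cos²i = 0.25630 → i = 59.585°, r = 40.422°, D_min = 137.484°, rainbow angle = 42.516°.
Angular width = |40.646° − 42.516°| = 1.871°.

1.87°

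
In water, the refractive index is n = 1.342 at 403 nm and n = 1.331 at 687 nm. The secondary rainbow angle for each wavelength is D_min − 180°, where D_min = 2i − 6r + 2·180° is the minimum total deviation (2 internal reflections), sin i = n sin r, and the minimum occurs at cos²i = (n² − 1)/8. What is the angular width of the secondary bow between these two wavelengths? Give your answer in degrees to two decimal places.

2.86°

At 403 nm (n = 1.342): cos²i = 0.10012 → i = 71.554°, r = 44.981°, D_min = 233.222°, rainbow angle = 53.222°.
At 687 nm (n = 1.331): cos²i = 0.09645 → i = 71.907°, r = 45.575°, D_min = 230.365°, rainbow angle = 50.365°.
Angular width = |53.222° − 50.365°| = 2.857°.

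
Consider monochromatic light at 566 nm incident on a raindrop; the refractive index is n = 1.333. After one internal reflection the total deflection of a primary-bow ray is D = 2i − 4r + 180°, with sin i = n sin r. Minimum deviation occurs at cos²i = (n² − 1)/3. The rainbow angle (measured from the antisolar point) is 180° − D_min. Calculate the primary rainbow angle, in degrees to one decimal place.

42.1°

cos²i = (1.77689 − 1)/3 = 0.25896; i = arccos(0.50888) = 59.410°.
sin r = sin 59.410°/1.333 = 0.64579; r = 40.225°.
D_min = 2·59.410° − 4·40.225° + 180° = 137.922°.
Rainbow angle = 180° − D_min = 42.078°.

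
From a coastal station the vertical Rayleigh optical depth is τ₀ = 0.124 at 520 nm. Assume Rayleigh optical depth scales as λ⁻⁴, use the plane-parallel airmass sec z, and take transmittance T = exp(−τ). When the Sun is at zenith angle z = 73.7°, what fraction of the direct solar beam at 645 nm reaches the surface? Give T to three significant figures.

0.830

sec 73.7° = 3.5629.
τ = 0.124 × (520/645)⁴ × 3.5629 = 0.124 × 0.4224 × 3.5629 = 0.1866.
T = exp(−0.1866) = 0.8297.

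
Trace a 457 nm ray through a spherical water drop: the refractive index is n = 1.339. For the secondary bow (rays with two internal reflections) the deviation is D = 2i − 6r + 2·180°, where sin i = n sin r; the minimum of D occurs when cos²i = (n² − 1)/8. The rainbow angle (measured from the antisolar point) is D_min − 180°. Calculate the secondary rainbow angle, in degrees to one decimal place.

cos²i = (1.79292 − 1)/8 = 0.09912; i = arccos(0.31483) = 71.650°.
sin r = sin 71.650°/1.339 = 0.70885; r = 45.141°.
D_min = 2·71.650° − 6·45.141° + 360° = 232.451°.
Rainbow angle = D_min − 180° = 52.451°.

52.5°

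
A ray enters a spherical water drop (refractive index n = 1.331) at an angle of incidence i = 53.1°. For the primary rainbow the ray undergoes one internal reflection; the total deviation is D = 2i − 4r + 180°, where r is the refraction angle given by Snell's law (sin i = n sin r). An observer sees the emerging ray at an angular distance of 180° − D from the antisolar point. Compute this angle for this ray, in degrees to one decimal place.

sin r = sin 53.1° / 1.331 = 0.7997/1.331 = 0.6008; r = 36.93°.
D = 2·53.1° − 4·36.93° + 180° = 106.20° − 147.71° + 180° = 138.49°.
Angle from antisolar point = 180° − D = 41.51°.

41.5°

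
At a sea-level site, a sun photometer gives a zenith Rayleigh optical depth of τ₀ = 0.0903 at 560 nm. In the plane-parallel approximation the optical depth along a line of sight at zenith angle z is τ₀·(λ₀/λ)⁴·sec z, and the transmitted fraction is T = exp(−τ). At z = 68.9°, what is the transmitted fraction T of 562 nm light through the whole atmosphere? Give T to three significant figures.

0.781

sec 68.9° = 2.7778.
τ = 0.0903 × (560/562)⁴ × 2.7778 = 0.0903 × 0.9858 × 2.7778 = 0.2473.
T = exp(−0.2473) = 0.7809.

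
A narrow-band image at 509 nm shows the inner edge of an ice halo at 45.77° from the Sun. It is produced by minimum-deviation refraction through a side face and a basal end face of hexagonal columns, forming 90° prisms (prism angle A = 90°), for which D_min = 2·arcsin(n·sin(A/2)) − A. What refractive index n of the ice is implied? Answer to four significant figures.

1.310

Rearranging: n = sin((D_min + A)/2) / sin(A/2).
(D_min + A)/2 = (45.77° + 90°)/2 = 67.885°.
n = sin 67.885° / sin 45° = 0.9264 / 0.7071 = 1.3102.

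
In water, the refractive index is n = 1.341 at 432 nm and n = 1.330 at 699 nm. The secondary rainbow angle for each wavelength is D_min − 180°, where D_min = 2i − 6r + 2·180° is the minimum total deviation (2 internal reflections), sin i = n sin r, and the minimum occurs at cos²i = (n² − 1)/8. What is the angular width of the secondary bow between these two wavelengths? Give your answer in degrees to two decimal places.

At 432 nm (n = 1.341): cos²i = 0.09979 → i = 71.586°, r = 45.034°, D_min = 232.966°, rainbow angle = 52.966°.
At 699 nm (n = 1.330): cos²i = 0.09611 → i = 71.940°, r = 45.630°, D_min = 230.101°, rainbow angle = 50.101°.
Angular width = |52.966° − 50.101°| = 2.865°.

2.86°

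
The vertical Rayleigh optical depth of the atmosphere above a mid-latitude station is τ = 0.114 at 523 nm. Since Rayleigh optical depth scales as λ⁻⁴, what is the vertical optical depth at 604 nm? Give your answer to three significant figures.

τ(604 nm) = τ(523 nm) × (523/604)⁴ = 0.114 × (0.8659)⁴ = 0.114 × 0.5622 = 0.0641.

0.0641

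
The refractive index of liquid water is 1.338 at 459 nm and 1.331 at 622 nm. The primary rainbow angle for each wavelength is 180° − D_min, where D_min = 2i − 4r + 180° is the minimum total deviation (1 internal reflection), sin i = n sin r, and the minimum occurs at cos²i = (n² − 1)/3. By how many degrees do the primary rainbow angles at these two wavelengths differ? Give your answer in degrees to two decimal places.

At 459 nm (n = 1.338): cos²i = 0.26341 → i = 59.120°, r = 39.899°, D_min = 138.643°, rainbow angle = 41.357°.
At 622 nm (n = 1.331): cos²i = 0.25719 → i = 59.527°, r = 40.356°, D_min = 137.630°, rainbow angle = 42.370°.
Angular width = |41.357° − 42.370°| = 1.013°.

1.01°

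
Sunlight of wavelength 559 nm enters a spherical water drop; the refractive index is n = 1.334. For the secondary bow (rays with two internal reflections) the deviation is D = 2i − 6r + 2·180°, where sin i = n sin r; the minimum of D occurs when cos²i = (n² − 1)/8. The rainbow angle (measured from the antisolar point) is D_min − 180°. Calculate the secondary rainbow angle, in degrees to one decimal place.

cos²i = (1.77956 − 1)/8 = 0.09744; i = arccos(0.31216) = 71.810°.
sin r = sin 71.810°/1.334 = 0.71217; r = 45.411°.
D_min = 2·71.810° − 6·45.411° + 360° = 231.153°.
Rainbow angle = D_min − 180° = 51.153°.

51.2°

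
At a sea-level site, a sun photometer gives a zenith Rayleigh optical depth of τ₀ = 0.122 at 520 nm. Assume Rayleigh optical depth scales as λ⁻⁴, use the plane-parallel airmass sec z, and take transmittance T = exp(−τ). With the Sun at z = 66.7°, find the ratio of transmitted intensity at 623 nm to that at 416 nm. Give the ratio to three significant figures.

1.83

Airmass: sec 66.7° = 2.5282.
τ(623 nm) = 0.122 × (520/623)⁴ × 2.5282 = 0.122 × 0.4854 × 2.5282 = 0.1497.
τ(416 nm) = 0.122 × (520/416)⁴ × 2.5282 = 0.122 × 2.4414 × 2.5282 = 0.7530.
T(623)/T(416) = exp(τ_B − τ_A) = exp(0.6033) = 1.8282.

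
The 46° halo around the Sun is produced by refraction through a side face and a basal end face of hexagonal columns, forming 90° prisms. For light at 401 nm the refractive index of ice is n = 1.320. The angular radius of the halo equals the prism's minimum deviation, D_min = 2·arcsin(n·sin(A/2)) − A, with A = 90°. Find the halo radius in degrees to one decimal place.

n·sin(A/2) = 1.320 × sin 45° = 1.320 × 0.7071 = 0.9334.
D_min = 2·arcsin(0.9334) − 90° = 2 × 68.968° − 90° = 47.936°.

47.9°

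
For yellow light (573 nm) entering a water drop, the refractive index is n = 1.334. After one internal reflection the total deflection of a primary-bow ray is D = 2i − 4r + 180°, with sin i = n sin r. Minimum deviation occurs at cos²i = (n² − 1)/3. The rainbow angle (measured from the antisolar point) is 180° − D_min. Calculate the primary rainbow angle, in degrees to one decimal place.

cos²i = (1.77956 − 1)/3 = 0.25985; i = arccos(0.50976) = 59.352°.
sin r = sin 59.352°/1.334 = 0.64492; r = 40.159°.
D_min = 2·59.352° − 4·40.159° + 180° = 138.067°.
Rainbow angle = 180° − D_min = 41.933°.

41.9°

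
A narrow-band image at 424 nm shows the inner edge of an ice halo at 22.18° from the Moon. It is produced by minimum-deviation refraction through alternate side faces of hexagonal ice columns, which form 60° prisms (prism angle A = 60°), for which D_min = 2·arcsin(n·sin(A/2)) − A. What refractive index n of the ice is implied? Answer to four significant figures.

1.314

Rearranging: n = sin((D_min + A)/2) / sin(A/2).
(D_min + A)/2 = (22.18° + 60°)/2 = 41.090°.
n = sin 41.090° / sin 30° = 0.6572 / 0.5000 = 1.3145.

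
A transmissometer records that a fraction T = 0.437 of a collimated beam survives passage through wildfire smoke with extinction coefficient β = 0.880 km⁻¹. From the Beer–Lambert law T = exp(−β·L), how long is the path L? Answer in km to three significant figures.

Beer–Lambert: T = exp(−βL) ⇒ L = −ln(T)/β = −ln(0.437)/0.880 = 0.8278/0.880 = 0.9407 km.

0.941 km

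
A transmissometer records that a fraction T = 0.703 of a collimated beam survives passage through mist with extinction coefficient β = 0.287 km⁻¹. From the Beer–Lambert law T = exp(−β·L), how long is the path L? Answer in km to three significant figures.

Beer–Lambert: T = exp(−βL) ⇒ L = −ln(T)/β = −ln(0.703)/0.287 = 0.3524/0.287 = 1.228 km.

1.23 km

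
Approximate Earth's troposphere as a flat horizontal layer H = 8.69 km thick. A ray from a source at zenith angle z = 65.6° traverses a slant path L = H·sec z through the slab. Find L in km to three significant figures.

21.0 km

sec z = 1/cos 65.6° = 2.4207.
L = 8.69 × 2.4207 = 21.036 km.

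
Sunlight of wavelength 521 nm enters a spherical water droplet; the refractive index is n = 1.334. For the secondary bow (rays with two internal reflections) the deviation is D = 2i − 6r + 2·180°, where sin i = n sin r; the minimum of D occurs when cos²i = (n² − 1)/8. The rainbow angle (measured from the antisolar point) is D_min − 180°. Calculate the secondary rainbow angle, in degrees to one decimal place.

51.2°

cos²i = (1.77956 − 1)/8 = 0.09744; i = arccos(0.31216) = 71.810°.
sin r = sin 71.810°/1.334 = 0.71217; r = 45.411°.
D_min = 2·71.810° − 6·45.411° + 360° = 231.153°.
Rainbow angle = D_min − 180° = 51.153°.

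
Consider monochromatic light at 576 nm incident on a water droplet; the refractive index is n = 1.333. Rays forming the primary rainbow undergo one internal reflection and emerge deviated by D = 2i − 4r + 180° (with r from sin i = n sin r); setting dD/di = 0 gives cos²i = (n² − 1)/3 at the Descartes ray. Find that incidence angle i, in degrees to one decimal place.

cos²i = (1.333² − 1)/3 = (1.77689 − 1)/3 = 0.25896.
cos i = 0.50888, so i = 59.410°.

59.4°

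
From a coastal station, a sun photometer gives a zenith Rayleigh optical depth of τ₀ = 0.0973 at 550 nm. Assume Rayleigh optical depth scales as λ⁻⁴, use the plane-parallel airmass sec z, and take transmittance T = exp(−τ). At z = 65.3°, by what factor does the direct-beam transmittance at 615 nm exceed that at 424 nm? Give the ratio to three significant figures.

1.67

Airmass: sec 65.3° = 2.3931.
τ(615 nm) = 0.0973 × (550/615)⁴ × 2.3931 = 0.0973 × 0.6397 × 2.3931 = 0.1489.
τ(424 nm) = 0.0973 × (550/424)⁴ × 2.3931 = 0.0973 × 2.8313 × 2.3931 = 0.6593.
T(615)/T(424) = exp(τ_B − τ_A) = exp(0.5103) = 1.6658.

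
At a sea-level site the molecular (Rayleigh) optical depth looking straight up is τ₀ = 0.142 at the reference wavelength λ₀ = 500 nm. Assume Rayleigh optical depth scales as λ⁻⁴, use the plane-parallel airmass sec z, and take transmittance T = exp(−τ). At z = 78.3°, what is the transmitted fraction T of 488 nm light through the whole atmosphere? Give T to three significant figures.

0.462

sec 78.3° = 4.9313.
τ = 0.142 × (500/488)⁴ × 4.9313 = 0.142 × 1.1020 × 4.9313 = 0.7717.
T = exp(−0.7717) = 0.4622.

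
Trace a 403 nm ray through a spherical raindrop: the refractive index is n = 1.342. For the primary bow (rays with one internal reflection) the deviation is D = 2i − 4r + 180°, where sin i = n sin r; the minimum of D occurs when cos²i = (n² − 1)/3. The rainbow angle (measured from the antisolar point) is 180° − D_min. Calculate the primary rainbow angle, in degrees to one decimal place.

40.8°

cos²i = (1.80096 − 1)/3 = 0.26699; i = arccos(0.51671) = 58.888°.
sin r = sin 58.888°/1.342 = 0.63797; r = 39.641°.
D_min = 2·58.888° − 4·39.641° + 180° = 139.213°.
Rainbow angle = 180° − D_min = 40.787°.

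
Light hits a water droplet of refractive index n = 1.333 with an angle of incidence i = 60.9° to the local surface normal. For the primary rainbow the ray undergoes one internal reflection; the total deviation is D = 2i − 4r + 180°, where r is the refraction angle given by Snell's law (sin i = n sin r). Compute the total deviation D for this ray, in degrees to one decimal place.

sin r = sin 60.9° / 1.333 = 0.8738/1.333 = 0.6555; r = 40.96°.
D = 2·60.9° − 4·40.96° + 180° = 121.80° − 163.83° + 180° = 137.97°.

138.0°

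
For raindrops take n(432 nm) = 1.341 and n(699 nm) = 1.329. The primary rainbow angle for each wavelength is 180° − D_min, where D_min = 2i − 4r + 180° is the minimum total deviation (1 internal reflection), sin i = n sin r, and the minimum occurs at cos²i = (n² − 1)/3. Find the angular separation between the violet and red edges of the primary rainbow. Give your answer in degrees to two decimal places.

1.73°

At 432 nm (n = 1.341): cos²i = 0.26609 → i = 58.946°, r = 39.705°, D_min = 139.071°, rainbow angle = 40.929°.
At 699 nm (n = 1.329): cos²i = 0.25541 → i = 59.643°, r = 40.487°, D_min = 137.337°, rainbow angle = 42.663°.
Angular width = |40.929° − 42.663°| = 1.735°.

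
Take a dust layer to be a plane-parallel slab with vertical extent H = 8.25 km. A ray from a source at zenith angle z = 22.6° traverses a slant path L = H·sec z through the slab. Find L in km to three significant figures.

sec z = 1/cos 22.6° = 1.0832.
L = 8.25 × 1.0832 = 8.936 km.

8.94 km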